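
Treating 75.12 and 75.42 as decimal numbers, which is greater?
75.42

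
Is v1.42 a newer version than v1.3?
Yes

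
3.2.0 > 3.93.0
False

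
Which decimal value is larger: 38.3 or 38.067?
38.3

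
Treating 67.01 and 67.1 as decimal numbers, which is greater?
67.1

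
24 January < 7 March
True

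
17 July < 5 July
False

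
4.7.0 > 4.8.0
False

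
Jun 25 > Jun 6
True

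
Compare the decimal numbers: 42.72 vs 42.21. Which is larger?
42.72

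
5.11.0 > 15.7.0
False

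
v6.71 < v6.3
False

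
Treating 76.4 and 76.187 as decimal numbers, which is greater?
76.4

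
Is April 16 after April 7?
Yes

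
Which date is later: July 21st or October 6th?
October 6th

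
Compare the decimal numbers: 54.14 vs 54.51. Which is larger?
54.51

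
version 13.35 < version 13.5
False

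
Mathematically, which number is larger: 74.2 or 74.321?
74.321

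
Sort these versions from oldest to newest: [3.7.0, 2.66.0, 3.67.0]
[2.66.0, 3.7.0, 3.67.0]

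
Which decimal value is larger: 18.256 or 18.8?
18.8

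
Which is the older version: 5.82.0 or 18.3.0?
5.82.0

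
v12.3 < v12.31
True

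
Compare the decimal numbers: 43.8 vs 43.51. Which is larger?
43.8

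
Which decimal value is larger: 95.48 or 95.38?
95.48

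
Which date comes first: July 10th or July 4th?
July 4th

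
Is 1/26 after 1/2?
Yes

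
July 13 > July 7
True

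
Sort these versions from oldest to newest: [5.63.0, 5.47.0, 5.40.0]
[5.40.0, 5.47.0, 5.63.0]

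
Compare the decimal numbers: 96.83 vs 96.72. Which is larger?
96.83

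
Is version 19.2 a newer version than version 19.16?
No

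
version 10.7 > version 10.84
False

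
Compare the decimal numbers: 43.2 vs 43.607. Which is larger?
43.607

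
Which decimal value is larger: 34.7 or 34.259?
34.7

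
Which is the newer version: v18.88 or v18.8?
v18.88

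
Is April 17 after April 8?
Yes. Day 17 comes after day 8 in April — this is a date comparison, not a decimal one (the decimal 4.17 would be smaller than 4.8).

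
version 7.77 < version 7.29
False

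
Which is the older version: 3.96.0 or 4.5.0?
3.96.0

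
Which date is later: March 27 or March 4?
March 27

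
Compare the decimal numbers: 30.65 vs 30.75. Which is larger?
30.75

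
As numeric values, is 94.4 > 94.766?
False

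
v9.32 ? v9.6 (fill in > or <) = >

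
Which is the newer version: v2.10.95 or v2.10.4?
v2.10.95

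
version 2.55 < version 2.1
False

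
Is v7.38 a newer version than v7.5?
Yes. Version numbers are compared segment by segment as integers, not as decimals: minor version 38 > 5, so v7.38 > v7.5 (even though the decimal 7.38 < 7.5).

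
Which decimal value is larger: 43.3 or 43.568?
43.568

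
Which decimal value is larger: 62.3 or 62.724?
62.724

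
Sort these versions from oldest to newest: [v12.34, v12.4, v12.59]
[v12.4, v12.34, v12.59]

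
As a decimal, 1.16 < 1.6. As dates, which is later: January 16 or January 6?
January 16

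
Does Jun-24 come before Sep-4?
Yes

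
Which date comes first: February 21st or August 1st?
February 21st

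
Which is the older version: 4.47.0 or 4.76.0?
4.47.0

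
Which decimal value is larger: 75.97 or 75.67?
75.97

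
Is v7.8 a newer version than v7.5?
Yes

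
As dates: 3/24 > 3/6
True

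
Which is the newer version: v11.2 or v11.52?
v11.52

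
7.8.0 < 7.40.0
True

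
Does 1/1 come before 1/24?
Yes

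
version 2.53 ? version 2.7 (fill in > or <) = >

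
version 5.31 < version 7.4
True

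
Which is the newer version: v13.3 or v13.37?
v13.37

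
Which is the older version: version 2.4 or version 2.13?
version 2.4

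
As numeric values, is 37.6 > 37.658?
False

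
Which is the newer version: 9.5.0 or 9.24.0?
9.24.0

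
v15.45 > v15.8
True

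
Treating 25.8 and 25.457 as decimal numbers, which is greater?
25.8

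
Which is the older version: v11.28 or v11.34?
v11.28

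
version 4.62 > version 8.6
False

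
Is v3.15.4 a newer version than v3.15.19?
No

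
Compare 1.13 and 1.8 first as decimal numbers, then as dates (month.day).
As decimals: 1.13 < 1.8. As dates: 1/13 is later than 1/8 (day 13 > day 8).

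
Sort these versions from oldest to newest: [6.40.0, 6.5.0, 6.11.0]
[6.5.0, 6.11.0, 6.40.0]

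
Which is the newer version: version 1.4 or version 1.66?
version 1.66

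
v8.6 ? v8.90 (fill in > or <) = <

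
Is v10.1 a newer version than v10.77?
No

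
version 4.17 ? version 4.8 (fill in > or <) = >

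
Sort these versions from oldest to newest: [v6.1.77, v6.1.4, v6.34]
[v6.1.4, v6.1.77, v6.34]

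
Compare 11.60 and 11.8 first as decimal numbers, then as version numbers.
As decimals: 11.60 < 11.8. As versions: v11.60 > v11.8 (minor version 60 > 8).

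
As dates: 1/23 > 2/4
False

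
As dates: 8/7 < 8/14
True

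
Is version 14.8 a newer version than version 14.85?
No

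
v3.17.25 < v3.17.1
False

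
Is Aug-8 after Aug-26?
No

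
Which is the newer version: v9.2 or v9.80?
v9.80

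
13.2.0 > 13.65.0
False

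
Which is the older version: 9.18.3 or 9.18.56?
9.18.3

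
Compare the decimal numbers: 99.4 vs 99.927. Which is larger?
99.927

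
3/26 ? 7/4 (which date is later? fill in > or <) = <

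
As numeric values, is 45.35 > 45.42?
False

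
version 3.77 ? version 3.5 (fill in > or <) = >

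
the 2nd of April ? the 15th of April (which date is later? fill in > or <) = <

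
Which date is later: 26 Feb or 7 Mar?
7 Mar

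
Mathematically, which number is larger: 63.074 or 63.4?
63.4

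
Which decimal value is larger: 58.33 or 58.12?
58.33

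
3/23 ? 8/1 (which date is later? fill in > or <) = <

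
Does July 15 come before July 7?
No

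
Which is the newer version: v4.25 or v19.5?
v19.5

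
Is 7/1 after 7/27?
No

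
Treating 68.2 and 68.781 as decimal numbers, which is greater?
68.781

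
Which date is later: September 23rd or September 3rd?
September 23rd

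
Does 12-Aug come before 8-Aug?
No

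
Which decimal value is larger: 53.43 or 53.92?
53.92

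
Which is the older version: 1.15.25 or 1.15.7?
1.15.7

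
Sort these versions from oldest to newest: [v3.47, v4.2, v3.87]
[v3.47, v3.87, v4.2]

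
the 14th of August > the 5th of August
True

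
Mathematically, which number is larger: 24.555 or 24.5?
24.555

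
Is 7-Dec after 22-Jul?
Yes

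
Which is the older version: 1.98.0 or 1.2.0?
1.2.0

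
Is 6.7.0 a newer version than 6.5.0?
Yes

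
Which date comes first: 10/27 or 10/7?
10/7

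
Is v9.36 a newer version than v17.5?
No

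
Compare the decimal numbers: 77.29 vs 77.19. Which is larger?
77.29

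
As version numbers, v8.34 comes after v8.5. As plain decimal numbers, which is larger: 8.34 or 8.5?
8.5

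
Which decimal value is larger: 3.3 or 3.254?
3.3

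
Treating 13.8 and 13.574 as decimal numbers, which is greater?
13.8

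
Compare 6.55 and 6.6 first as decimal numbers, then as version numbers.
As decimals: 6.55 < 6.6. As versions: v6.55 > v6.6 (minor version 55 > 6).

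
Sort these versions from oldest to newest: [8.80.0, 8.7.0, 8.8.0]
[8.7.0, 8.8.0, 8.80.0]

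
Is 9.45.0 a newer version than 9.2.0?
Yes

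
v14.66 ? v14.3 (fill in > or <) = >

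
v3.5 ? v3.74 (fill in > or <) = <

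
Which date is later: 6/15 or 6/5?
6/15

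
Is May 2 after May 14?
No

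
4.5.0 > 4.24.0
False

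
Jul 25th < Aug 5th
True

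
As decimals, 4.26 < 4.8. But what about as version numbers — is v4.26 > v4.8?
True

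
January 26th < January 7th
False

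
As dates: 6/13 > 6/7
True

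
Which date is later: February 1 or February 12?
February 12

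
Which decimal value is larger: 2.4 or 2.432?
2.432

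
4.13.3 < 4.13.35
True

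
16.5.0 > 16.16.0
False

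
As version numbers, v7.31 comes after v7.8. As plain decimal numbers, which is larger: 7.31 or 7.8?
7.8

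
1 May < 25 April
False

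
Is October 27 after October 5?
Yes. Day 27 comes after day 5 in October — this is a date comparison, not a decimal one (the decimal 10.27 would be smaller than 10.5).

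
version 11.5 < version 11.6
True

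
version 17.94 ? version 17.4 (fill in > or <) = >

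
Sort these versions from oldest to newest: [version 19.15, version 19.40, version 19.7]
[version 19.7, version 19.15, version 19.40]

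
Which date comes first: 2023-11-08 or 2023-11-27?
2023-11-08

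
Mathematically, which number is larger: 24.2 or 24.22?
24.22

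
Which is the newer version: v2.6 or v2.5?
v2.6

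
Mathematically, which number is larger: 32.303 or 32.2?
32.303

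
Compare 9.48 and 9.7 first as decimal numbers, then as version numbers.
As decimals: 9.48 < 9.7. As versions: v9.48 > v9.7 (minor version 48 > 7).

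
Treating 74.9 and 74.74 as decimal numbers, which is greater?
74.9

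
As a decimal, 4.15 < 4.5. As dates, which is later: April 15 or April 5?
April 15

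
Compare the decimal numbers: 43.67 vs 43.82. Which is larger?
43.82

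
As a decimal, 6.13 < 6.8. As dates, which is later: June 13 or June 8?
June 13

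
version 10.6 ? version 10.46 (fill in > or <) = <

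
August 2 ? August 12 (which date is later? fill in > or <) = <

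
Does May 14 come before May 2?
No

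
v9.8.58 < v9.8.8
False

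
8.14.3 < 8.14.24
True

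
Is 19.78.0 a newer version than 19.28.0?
Yes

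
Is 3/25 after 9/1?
No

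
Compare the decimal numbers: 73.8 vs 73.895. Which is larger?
73.895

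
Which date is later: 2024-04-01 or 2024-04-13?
2024-04-13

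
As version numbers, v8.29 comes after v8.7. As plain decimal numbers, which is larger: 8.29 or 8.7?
8.7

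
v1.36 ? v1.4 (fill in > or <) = >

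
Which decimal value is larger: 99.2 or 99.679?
99.679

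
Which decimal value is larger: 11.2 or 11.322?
11.322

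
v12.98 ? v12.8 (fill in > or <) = >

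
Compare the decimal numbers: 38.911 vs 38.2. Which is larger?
38.911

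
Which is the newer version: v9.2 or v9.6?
v9.6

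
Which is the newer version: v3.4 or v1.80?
v3.4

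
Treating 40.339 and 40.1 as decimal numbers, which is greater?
40.339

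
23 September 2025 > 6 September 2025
True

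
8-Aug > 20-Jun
True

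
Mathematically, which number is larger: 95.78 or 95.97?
95.97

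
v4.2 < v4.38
True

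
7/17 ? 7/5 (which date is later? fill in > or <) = >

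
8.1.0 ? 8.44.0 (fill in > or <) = <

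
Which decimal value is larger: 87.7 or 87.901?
87.901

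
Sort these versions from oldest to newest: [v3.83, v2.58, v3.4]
[v2.58, v3.4, v3.83]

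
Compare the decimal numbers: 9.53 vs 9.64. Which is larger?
9.64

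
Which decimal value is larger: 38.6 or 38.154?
38.6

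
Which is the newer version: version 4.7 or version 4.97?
version 4.97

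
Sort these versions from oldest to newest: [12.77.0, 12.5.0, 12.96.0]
[12.5.0, 12.77.0, 12.96.0]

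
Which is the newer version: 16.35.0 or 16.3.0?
16.35.0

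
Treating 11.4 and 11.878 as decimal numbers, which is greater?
11.878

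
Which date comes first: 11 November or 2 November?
2 November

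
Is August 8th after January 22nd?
Yes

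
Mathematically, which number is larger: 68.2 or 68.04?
68.2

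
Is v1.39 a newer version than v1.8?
Yes. Version numbers are compared segment by segment as integers, not as decimals: minor version 39 > 8, so v1.39 > v1.8 (even though the decimal 1.39 < 1.8).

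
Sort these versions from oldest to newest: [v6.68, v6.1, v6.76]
[v6.1, v6.68, v6.76]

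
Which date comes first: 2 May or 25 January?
25 January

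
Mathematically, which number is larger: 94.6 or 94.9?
94.9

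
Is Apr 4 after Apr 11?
No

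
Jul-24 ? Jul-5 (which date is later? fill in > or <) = >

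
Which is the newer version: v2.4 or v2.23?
v2.23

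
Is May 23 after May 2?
Yes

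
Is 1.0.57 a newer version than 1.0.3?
Yes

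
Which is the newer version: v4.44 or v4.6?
v4.44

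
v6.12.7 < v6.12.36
True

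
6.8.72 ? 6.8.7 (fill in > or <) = >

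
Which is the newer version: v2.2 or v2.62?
v2.62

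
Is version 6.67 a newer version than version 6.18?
Yes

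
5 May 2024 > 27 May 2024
False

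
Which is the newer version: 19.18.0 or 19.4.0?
19.18.0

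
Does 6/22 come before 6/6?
No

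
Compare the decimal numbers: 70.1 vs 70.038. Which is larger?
70.1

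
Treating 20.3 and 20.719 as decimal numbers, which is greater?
20.719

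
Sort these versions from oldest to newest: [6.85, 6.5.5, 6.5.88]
[6.5.5, 6.5.88, 6.85]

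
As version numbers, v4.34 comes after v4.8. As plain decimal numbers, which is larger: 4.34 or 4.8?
4.8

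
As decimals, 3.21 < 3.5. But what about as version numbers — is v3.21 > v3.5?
True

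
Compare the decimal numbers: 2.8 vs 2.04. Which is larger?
2.8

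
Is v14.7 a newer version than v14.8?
No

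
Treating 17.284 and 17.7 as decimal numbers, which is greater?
17.7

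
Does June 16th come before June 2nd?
No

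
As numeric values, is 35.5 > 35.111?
True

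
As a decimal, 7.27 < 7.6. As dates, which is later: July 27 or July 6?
July 27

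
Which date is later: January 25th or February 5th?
February 5th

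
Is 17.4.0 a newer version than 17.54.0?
No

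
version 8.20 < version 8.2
False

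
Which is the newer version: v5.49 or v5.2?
v5.49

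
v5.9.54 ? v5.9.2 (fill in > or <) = >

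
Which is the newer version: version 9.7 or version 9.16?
version 9.16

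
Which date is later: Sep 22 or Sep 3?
Sep 22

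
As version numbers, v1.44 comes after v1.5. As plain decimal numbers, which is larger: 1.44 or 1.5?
1.5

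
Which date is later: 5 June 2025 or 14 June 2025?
14 June 2025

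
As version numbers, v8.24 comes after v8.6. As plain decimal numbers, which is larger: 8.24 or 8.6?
8.6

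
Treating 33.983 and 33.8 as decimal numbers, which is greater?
33.983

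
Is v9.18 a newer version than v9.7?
Yes. Version numbers are compared segment by segment as integers, not as decimals: minor version 18 > 7, so v9.18 > v9.7 (even though the decimal 9.18 < 9.7).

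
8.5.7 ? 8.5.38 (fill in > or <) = <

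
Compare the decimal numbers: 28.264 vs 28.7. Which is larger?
28.7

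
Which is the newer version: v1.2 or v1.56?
v1.56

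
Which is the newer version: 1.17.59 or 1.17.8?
1.17.59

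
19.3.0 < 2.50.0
False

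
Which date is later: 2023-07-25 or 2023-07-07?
2023-07-25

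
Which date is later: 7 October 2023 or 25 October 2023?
25 October 2023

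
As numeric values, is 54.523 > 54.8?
False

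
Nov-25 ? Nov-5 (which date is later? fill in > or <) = >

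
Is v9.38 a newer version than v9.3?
Yes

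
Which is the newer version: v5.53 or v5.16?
v5.53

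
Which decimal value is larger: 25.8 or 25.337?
25.8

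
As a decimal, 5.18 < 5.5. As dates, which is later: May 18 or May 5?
May 18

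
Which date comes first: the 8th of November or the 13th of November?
the 8th of November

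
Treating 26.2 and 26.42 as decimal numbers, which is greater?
26.42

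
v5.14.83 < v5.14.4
False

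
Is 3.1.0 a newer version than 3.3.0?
No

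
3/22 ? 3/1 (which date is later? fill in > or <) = >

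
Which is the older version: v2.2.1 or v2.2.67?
v2.2.1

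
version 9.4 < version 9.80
True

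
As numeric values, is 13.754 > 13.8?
False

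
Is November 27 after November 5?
Yes. Day 27 comes after day 5 in November — this is a date comparison, not a decimal one (the decimal 11.27 would be smaller than 11.5).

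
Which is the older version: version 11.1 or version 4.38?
version 4.38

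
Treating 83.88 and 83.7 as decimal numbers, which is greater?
83.88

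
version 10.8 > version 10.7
True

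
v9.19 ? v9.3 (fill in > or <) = >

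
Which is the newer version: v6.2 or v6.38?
v6.38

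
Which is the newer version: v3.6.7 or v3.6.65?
v3.6.65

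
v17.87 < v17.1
False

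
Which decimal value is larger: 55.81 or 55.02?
55.81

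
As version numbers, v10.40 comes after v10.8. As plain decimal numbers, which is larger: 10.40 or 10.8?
10.8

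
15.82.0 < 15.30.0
False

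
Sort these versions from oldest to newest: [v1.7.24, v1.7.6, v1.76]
[v1.7.6, v1.7.24, v1.76]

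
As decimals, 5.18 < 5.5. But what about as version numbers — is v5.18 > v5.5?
True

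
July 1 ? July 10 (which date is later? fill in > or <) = <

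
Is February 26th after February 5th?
Yes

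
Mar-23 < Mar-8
False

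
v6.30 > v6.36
False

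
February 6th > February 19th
False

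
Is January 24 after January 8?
Yes. Day 24 comes after day 8 in January — this is a date comparison, not a decimal one (the decimal 1.24 would be smaller than 1.8).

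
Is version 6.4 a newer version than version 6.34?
No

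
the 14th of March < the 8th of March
False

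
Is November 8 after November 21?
No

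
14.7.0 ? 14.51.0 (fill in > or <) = <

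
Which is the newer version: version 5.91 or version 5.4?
version 5.91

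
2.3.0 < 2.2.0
False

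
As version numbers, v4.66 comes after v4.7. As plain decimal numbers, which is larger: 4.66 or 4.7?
4.7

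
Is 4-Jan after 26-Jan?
No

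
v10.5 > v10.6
False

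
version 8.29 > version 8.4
True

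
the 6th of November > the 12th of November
False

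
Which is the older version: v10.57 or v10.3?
v10.3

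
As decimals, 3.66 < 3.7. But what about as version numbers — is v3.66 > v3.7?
True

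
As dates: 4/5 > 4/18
False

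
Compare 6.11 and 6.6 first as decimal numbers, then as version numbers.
As decimals: 6.11 < 6.6. As versions: v6.11 > v6.6 (minor version 11 > 6).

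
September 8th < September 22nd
True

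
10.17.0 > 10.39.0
False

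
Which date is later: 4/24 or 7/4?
7/4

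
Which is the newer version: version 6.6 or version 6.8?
version 6.8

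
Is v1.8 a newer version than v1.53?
No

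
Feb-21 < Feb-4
False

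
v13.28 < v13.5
False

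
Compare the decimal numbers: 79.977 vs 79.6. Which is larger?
79.977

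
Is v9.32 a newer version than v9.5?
Yes. Version numbers are compared segment by segment as integers, not as decimals: minor version 32 > 5, so v9.32 > v9.5 (even though the decimal 9.32 < 9.5).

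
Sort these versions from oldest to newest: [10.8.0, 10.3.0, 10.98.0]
[10.3.0, 10.8.0, 10.98.0]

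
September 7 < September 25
True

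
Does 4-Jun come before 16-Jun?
Yes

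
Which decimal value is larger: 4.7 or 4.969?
4.969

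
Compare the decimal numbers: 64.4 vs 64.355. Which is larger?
64.4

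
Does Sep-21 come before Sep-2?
No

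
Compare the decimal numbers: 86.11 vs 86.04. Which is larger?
86.11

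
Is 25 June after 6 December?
No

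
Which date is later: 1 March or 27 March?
27 March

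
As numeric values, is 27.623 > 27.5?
True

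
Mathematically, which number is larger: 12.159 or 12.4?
12.4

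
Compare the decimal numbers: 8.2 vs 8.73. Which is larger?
8.73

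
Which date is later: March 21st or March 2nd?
March 21st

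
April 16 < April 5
False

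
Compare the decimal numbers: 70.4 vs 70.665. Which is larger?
70.665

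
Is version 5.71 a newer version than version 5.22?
Yes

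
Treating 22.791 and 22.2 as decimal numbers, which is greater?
22.791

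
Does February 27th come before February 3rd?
No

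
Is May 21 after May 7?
Yes. Day 21 comes after day 7 in May — this is a date comparison, not a decimal one (the decimal 5.21 would be smaller than 5.7).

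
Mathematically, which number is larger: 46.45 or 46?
46.45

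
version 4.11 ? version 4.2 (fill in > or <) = >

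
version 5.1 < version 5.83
True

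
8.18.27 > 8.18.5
True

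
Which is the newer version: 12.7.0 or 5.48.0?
12.7.0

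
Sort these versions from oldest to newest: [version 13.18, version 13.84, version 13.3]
[version 13.3, version 13.18, version 13.84]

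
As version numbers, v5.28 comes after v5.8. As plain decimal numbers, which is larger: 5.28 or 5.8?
5.8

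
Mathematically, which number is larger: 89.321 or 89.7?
89.7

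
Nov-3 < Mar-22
False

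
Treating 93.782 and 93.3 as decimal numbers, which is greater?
93.782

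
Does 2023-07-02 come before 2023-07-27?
Yes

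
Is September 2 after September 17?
No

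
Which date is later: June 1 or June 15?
June 15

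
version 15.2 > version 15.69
False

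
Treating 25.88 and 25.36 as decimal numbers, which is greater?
25.88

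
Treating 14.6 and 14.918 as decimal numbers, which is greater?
14.918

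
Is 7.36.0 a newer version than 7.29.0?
Yes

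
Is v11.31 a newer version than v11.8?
Yes. Version numbers are compared segment by segment as integers, not as decimals: minor version 31 > 8, so v11.31 > v11.8 (even though the decimal 11.31 < 11.8).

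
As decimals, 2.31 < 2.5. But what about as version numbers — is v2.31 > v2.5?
True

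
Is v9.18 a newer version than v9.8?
Yes. Version numbers are compared segment by segment as integers, not as decimals: minor version 18 > 8, so v9.18 > v9.8 (even though the decimal 9.18 < 9.8).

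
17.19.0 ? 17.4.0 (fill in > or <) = >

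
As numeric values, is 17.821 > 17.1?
True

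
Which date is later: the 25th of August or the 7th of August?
the 25th of August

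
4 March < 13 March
True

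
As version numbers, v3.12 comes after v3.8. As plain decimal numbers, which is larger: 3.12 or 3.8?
3.8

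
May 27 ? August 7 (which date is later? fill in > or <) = <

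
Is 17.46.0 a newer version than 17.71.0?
No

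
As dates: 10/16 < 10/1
False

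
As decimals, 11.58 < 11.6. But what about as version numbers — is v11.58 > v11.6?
True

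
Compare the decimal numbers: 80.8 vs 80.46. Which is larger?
80.8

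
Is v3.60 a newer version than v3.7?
Yes. Version numbers are compared segment by segment as integers, not as decimals: minor version 60 > 7, so v3.60 > v3.7 (even though the decimal 3.60 < 3.7).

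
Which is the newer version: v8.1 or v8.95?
v8.95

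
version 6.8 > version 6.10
False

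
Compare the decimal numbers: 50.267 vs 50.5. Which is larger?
50.5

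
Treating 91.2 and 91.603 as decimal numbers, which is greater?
91.603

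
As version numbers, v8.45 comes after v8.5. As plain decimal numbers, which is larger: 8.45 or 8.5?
8.5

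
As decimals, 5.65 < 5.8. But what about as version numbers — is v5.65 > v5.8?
True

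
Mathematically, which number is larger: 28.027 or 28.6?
28.6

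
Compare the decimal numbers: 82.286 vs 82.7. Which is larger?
82.7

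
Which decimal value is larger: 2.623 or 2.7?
2.7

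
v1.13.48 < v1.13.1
False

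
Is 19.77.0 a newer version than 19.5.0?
Yes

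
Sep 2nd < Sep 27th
True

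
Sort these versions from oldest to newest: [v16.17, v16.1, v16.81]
[v16.1, v16.17, v16.81]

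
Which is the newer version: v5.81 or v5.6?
v5.81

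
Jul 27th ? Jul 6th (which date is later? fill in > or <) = >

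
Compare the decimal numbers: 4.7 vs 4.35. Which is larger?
4.7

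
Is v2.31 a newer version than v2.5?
Yes. Version numbers are compared segment by segment as integers, not as decimals: minor version 31 > 5, so v2.31 > v2.5 (even though the decimal 2.31 < 2.5).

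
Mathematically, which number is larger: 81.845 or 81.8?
81.845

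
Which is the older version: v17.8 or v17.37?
v17.8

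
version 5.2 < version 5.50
True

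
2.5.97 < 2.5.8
False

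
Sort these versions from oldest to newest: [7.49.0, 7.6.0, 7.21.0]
[7.6.0, 7.21.0, 7.49.0]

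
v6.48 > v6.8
True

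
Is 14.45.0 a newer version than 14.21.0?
Yes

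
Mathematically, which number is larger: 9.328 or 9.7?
9.7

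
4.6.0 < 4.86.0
True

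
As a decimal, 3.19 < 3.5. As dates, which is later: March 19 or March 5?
March 19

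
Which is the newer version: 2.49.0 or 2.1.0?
2.49.0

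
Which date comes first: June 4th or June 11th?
June 4th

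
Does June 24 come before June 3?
No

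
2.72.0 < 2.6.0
False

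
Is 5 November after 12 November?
No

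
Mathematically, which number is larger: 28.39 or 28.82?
28.82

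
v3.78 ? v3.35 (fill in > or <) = >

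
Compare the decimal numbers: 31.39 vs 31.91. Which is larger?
31.91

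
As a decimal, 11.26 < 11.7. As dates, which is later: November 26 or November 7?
November 26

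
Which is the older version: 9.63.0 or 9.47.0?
9.47.0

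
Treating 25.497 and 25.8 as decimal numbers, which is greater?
25.8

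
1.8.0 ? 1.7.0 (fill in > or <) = >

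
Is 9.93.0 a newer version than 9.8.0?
Yes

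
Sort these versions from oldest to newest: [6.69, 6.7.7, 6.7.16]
[6.7.7, 6.7.16, 6.69]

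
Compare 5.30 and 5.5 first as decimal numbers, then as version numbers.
As decimals: 5.30 < 5.5. As versions: v5.30 > v5.5 (minor version 30 > 5).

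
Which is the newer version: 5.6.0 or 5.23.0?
5.23.0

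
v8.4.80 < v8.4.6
False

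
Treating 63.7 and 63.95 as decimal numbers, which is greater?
63.95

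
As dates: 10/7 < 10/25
True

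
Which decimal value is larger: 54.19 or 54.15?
54.19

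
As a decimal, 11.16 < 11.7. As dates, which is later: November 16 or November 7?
November 16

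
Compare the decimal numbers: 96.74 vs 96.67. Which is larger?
96.74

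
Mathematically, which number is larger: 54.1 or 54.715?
54.715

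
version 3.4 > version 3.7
False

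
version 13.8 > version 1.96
True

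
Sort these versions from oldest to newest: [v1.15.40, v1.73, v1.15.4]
[v1.15.4, v1.15.40, v1.73]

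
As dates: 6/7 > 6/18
False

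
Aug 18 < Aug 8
False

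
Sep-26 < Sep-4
False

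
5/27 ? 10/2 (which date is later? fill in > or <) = <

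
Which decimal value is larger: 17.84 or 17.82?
17.84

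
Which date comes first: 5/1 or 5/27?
5/1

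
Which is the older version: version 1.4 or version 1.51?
version 1.4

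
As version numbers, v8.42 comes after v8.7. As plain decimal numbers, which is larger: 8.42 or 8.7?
8.7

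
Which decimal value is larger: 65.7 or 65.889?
65.889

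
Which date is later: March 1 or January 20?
March 1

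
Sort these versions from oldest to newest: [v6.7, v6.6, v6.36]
[v6.6, v6.7, v6.36]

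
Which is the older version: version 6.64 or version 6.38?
version 6.38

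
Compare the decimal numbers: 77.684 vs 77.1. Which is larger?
77.684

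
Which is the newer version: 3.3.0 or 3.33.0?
3.33.0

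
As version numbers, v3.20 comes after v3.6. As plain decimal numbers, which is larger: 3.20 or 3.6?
3.6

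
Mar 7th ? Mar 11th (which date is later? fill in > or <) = <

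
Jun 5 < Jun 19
True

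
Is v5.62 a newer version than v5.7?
Yes. Version numbers are compared segment by segment as integers, not as decimals: minor version 62 > 7, so v5.62 > v5.7 (even though the decimal 5.62 < 5.7).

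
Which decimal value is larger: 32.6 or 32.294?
32.6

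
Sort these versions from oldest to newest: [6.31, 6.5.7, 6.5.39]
[6.5.7, 6.5.39, 6.31]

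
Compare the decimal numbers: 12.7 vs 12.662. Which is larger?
12.7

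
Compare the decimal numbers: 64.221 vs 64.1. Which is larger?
64.221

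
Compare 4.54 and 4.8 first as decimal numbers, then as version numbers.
As decimals: 4.54 < 4.8. As versions: v4.54 > v4.8 (minor version 54 > 8).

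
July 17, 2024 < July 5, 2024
False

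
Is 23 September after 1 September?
Yes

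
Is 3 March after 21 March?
No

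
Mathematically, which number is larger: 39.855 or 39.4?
39.855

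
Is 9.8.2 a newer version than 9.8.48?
No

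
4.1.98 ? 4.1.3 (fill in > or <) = >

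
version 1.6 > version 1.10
False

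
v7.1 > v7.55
False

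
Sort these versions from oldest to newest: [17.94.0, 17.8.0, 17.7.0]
[17.7.0, 17.8.0, 17.94.0]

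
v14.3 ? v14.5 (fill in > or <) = <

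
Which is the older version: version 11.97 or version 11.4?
version 11.4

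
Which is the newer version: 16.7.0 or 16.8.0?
16.8.0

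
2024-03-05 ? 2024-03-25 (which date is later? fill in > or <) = <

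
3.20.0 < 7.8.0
True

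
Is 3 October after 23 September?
Yes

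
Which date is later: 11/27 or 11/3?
11/27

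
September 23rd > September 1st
True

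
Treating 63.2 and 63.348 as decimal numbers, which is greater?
63.348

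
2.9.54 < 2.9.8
False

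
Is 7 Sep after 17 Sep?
No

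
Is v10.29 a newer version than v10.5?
Yes. Version numbers are compared segment by segment as integers, not as decimals: minor version 29 > 5, so v10.29 > v10.5 (even though the decimal 10.29 < 10.5).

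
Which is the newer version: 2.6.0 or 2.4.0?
2.6.0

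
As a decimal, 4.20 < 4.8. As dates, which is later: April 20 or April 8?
April 20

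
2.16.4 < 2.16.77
True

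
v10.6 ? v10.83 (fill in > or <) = <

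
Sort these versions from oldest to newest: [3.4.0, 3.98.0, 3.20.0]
[3.4.0, 3.20.0, 3.98.0]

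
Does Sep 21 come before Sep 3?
No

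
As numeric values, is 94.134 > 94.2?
False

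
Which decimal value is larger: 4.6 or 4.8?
4.8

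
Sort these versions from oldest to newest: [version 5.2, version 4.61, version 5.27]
[version 4.61, version 5.2, version 5.27]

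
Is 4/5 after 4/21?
No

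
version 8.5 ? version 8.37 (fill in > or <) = <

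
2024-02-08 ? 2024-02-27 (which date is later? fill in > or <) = <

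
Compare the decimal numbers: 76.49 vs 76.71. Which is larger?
76.71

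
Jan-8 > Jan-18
False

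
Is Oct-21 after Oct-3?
Yes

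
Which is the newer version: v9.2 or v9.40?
v9.40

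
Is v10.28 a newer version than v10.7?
Yes. Version numbers are compared segment by segment as integers, not as decimals: minor version 28 > 7, so v10.28 > v10.7 (even though the decimal 10.28 < 10.7).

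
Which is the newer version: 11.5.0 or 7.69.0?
11.5.0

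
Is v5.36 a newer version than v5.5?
Yes. Version numbers are compared segment by segment as integers, not as decimals: minor version 36 > 5, so v5.36 > v5.5 (even though the decimal 5.36 < 5.5).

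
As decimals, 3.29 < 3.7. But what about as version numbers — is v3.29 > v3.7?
True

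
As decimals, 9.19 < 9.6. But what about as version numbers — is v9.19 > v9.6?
True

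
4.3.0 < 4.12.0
True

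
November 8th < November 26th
True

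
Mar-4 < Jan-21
False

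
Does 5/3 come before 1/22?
No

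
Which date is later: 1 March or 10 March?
10 March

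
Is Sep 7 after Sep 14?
No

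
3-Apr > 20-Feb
True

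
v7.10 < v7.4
False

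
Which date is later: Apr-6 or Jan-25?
Apr-6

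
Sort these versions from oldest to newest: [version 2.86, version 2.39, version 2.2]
[version 2.2, version 2.39, version 2.86]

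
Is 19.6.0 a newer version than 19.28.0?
No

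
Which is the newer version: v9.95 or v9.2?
v9.95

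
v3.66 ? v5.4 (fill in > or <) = <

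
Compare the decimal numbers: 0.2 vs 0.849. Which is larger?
0.849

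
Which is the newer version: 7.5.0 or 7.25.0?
7.25.0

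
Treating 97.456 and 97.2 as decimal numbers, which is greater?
97.456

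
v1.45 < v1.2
False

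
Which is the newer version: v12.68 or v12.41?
v12.68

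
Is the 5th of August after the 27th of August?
No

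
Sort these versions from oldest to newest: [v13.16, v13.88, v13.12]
[v13.12, v13.16, v13.88]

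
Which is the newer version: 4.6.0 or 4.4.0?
4.6.0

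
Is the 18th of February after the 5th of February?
Yes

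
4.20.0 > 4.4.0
True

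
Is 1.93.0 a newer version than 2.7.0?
No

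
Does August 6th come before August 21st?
Yes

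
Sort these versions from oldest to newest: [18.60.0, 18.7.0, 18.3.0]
[18.3.0, 18.7.0, 18.60.0]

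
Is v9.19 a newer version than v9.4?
Yes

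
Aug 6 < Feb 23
False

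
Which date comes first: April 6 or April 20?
April 6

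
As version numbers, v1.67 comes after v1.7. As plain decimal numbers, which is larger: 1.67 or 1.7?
1.7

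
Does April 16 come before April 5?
No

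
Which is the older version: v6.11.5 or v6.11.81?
v6.11.5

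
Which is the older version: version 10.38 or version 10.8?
version 10.8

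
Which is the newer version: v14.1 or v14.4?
v14.4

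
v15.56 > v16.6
False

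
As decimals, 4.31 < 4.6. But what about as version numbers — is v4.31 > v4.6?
True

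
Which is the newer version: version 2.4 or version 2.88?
version 2.88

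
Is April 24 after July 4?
No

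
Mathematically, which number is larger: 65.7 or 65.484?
65.7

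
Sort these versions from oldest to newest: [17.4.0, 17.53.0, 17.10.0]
[17.4.0, 17.10.0, 17.53.0]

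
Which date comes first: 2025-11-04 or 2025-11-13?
2025-11-04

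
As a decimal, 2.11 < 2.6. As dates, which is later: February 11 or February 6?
February 11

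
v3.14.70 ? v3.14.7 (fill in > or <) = >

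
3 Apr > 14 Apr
False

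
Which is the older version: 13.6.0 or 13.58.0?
13.6.0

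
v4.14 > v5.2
False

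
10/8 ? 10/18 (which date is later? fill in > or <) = <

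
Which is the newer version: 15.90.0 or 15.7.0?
15.90.0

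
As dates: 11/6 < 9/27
False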